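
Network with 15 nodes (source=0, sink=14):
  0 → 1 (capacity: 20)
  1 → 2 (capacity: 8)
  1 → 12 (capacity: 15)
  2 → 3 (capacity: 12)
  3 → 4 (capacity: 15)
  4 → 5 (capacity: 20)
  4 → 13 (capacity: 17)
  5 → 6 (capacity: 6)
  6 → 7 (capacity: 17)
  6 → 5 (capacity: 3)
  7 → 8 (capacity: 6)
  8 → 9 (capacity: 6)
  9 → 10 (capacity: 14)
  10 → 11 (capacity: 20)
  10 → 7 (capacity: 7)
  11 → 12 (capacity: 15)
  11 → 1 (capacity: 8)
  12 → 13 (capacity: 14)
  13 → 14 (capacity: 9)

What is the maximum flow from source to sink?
Maximum flow = 9

Max flow: 9

Flow assignment:
  0 → 1: 9/20
  1 → 2: 6/8
  1 → 12: 3/15
  2 → 3: 6/12
  3 → 4: 6/15
  4 → 13: 6/17
  12 → 13: 3/14
  13 → 14: 9/9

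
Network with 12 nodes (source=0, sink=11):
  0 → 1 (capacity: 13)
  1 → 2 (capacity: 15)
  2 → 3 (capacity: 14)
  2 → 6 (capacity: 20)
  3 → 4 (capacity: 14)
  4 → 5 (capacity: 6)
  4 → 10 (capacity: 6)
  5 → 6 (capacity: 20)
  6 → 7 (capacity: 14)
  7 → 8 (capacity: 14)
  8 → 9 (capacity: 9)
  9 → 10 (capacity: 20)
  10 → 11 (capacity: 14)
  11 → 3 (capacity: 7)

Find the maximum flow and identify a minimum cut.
Max flow = 13, Min cut edges: (0,1)

Maximum flow: 13
Minimum cut: (0,1)
Partition: S = [0], T = [1, 2, 3, 4, 5, 6, 7, 8, 9, 10, 11]

Max-flow min-cut theorem verified: both equal 13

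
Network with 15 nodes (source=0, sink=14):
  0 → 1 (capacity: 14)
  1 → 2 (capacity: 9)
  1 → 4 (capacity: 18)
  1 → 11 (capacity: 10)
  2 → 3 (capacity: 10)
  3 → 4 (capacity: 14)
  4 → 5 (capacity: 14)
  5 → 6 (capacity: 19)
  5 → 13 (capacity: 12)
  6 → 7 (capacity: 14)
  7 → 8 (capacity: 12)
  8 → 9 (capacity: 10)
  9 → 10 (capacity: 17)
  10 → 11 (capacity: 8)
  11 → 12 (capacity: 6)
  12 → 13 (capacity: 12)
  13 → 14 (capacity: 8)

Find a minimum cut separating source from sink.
Min cut value = 8, edges: (13,14)

Min cut value: 8
Partition: S = [0, 1, 2, 3, 4, 5, 6, 7, 8, 9, 10, 11, 12, 13], T = [14]
Cut edges: (13,14)

By max-flow min-cut theorem, max flow = min cut = 8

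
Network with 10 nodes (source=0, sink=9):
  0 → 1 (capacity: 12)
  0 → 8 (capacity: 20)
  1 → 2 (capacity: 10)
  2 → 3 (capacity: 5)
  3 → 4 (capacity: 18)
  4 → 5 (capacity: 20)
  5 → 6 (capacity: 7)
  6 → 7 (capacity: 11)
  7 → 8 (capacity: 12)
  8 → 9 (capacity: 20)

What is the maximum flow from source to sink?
Maximum flow = 20

Max flow: 20

Flow assignment:
  0 → 1: 5/12
  0 → 8: 15/20
  1 → 2: 5/10
  2 → 3: 5/5
  3 → 4: 5/18
  4 → 5: 5/20
  5 → 6: 5/7
  6 → 7: 5/11
  7 → 8: 5/12
  8 → 9: 20/20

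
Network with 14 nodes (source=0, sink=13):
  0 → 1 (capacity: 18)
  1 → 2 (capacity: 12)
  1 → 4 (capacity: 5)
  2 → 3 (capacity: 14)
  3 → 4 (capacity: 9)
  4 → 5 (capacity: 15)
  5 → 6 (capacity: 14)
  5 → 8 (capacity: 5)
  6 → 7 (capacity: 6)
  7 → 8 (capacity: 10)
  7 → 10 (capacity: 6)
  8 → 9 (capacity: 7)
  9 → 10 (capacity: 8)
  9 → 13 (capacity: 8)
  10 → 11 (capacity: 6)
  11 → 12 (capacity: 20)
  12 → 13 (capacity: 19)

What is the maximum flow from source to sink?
Maximum flow = 11

Max flow: 11

Flow assignment:
  0 → 1: 11/18
  1 → 2: 9/12
  1 → 4: 2/5
  2 → 3: 9/14
  3 → 4: 9/9
  4 → 5: 11/15
  5 → 6: 6/14
  5 → 8: 5/5
  6 → 7: 6/6
  7 → 8: 2/10
  7 → 10: 4/6
  8 → 9: 7/7
  9 → 13: 7/8
  10 → 11: 4/6
  11 → 12: 4/20
  12 → 13: 4/19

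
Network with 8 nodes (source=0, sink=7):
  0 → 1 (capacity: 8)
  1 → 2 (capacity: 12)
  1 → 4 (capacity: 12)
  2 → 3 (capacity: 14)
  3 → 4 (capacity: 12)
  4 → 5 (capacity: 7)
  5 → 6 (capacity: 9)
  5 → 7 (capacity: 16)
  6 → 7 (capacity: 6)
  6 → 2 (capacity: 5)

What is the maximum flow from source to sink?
Maximum flow = 7

Max flow: 7

Flow assignment:
  0 → 1: 7/8
  1 → 4: 7/12
  4 → 5: 7/7
  5 → 7: 7/16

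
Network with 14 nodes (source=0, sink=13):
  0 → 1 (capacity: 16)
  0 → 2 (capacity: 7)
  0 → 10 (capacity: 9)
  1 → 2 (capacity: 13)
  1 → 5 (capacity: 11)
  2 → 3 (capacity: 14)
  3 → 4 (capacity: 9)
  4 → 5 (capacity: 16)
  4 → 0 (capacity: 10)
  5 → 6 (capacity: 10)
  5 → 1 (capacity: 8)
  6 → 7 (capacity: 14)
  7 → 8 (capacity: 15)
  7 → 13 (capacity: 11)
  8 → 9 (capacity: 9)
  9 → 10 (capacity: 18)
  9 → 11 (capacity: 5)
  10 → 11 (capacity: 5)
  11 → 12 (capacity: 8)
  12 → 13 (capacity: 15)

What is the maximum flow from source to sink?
Maximum flow = 15

Max flow: 15

Flow assignment:
  0 → 1: 15/16
  0 → 2: 4/7
  0 → 10: 5/9
  1 → 2: 5/13
  1 → 5: 10/11
  2 → 3: 9/14
  3 → 4: 9/9
  4 → 0: 9/10
  5 → 6: 10/10
  6 → 7: 10/14
  7 → 13: 10/11
  10 → 11: 5/5
  11 → 12: 5/8
  12 → 13: 5/15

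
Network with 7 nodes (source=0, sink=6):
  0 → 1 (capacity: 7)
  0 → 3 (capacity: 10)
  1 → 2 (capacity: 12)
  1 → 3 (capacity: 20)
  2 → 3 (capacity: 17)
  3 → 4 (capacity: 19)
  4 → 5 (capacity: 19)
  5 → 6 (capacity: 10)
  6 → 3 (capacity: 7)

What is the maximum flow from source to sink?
Maximum flow = 10

Max flow: 10

Flow assignment:
  0 → 1: 7/7
  0 → 3: 3/10
  1 → 3: 7/20
  3 → 4: 10/19
  4 → 5: 10/19
  5 → 6: 10/10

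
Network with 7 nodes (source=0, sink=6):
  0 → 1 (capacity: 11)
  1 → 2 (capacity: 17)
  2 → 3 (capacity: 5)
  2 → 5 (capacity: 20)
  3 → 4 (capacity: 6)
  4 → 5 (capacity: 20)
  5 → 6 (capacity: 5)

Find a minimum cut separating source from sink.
Min cut value = 5, edges: (5,6)

Min cut value: 5
Partition: S = [0, 1, 2, 3, 4, 5], T = [6]
Cut edges: (5,6)

By max-flow min-cut theorem, max flow = min cut = 5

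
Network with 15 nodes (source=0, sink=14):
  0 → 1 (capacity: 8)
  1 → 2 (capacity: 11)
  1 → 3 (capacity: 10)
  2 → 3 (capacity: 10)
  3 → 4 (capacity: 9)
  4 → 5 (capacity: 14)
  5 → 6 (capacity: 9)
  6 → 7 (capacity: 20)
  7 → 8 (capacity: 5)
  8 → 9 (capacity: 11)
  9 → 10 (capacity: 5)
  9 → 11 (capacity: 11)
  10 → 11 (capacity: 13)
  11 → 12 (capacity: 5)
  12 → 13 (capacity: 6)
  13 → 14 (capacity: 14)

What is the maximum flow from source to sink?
Maximum flow = 5

Max flow: 5

Flow assignment:
  0 → 1: 5/8
  1 → 3: 5/10
  3 → 4: 5/9
  4 → 5: 5/14
  5 → 6: 5/9
  6 → 7: 5/20
  7 → 8: 5/5
  8 → 9: 5/11
  9 → 11: 5/11
  11 → 12: 5/5
  12 → 13: 5/6
  13 → 14: 5/14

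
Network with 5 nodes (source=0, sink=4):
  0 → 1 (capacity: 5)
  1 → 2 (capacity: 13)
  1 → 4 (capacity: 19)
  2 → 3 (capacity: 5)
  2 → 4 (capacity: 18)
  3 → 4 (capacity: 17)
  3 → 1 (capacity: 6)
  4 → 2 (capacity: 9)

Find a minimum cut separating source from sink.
Min cut value = 5, edges: (0,1)

Min cut value: 5
Partition: S = [0], T = [1, 2, 3, 4]
Cut edges: (0,1)

By max-flow min-cut theorem, max flow = min cut = 5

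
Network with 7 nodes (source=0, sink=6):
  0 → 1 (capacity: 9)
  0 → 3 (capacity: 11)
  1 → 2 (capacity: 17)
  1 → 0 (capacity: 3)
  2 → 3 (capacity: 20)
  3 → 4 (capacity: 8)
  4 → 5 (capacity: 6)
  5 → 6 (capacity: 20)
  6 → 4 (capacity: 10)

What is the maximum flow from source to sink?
Maximum flow = 6

Max flow: 6

Flow assignment:
  0 → 1: 6/9
  1 → 2: 6/17
  2 → 3: 6/20
  3 → 4: 6/8
  4 → 5: 6/6
  5 → 6: 6/20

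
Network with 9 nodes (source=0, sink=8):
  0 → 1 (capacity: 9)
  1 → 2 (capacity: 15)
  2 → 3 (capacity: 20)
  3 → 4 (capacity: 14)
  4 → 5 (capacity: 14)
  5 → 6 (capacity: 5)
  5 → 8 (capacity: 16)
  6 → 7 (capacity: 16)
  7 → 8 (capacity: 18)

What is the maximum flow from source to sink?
Maximum flow = 9

Max flow: 9

Flow assignment:
  0 → 1: 9/9
  1 → 2: 9/15
  2 → 3: 9/20
  3 → 4: 9/14
  4 → 5: 9/14
  5 → 8: 9/16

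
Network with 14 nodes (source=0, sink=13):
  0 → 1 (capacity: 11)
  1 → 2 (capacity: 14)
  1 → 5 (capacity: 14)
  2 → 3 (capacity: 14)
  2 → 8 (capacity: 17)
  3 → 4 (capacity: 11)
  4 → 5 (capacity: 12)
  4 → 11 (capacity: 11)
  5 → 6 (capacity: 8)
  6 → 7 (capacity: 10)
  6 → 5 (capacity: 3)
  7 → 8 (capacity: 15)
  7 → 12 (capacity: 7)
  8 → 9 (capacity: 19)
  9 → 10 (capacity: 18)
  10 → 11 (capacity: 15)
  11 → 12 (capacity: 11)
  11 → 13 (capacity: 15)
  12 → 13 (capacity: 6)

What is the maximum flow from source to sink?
Maximum flow = 11

Max flow: 11

Flow assignment:
  0 → 1: 11/11
  1 → 2: 11/14
  2 → 3: 11/14
  3 → 4: 11/11
  4 → 11: 11/11
  11 → 13: 11/15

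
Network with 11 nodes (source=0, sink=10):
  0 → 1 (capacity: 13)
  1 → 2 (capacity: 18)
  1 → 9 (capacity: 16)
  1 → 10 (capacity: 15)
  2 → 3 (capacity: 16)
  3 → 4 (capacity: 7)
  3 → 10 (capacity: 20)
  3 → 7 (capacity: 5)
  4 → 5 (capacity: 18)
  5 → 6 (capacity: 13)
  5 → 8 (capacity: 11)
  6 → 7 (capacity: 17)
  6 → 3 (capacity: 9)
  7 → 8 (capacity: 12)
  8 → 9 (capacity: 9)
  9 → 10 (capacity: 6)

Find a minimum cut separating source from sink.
Min cut value = 13, edges: (0,1)

Min cut value: 13
Partition: S = [0], T = [1, 2, 3, 4, 5, 6, 7, 8, 9, 10]
Cut edges: (0,1)

By max-flow min-cut theorem, max flow = min cut = 13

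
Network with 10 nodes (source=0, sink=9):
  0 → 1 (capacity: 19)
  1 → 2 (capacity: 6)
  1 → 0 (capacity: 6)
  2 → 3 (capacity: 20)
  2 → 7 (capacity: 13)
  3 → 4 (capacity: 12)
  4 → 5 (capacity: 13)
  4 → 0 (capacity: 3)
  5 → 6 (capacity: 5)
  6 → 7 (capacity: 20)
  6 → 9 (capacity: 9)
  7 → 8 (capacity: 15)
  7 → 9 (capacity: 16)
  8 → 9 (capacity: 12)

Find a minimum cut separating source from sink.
Min cut value = 6, edges: (1,2)

Min cut value: 6
Partition: S = [0, 1], T = [2, 3, 4, 5, 6, 7, 8, 9]
Cut edges: (1,2)

By max-flow min-cut theorem, max flow = min cut = 6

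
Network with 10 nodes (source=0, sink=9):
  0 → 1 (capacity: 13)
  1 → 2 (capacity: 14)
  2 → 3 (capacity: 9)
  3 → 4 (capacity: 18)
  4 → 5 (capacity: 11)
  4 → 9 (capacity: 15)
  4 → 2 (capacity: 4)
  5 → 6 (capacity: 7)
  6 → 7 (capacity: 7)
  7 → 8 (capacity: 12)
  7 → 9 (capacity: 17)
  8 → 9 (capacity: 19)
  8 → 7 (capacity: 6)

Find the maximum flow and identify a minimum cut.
Max flow = 9, Min cut edges: (2,3)

Maximum flow: 9
Minimum cut: (2,3)
Partition: S = [0, 1, 2], T = [3, 4, 5, 6, 7, 8, 9]

Max-flow min-cut theorem verified: both equal 9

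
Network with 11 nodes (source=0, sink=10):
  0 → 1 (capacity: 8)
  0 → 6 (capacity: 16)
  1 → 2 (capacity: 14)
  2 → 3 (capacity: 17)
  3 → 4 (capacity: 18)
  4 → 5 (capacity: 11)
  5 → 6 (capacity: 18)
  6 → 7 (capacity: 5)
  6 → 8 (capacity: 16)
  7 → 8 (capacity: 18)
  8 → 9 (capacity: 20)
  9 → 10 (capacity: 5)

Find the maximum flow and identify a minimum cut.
Max flow = 5, Min cut edges: (9,10)

Maximum flow: 5
Minimum cut: (9,10)
Partition: S = [0, 1, 2, 3, 4, 5, 6, 7, 8, 9], T = [10]

Max-flow min-cut theorem verified: both equal 5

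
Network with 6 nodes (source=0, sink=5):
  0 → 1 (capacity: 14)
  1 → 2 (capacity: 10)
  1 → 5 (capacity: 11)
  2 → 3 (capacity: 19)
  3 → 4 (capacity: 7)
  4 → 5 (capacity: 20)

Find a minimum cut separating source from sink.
Min cut value = 14, edges: (0,1)

Min cut value: 14
Partition: S = [0], T = [1, 2, 3, 4, 5]
Cut edges: (0,1)

By max-flow min-cut theorem, max flow = min cut = 14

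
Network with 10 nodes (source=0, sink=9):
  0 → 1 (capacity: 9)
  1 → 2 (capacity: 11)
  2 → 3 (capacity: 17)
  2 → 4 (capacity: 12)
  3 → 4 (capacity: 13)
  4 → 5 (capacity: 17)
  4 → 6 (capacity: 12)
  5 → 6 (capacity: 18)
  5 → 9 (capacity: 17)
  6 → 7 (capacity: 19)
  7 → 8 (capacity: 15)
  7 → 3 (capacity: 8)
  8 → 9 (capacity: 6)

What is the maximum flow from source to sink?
Maximum flow = 9

Max flow: 9

Flow assignment:
  0 → 1: 9/9
  1 → 2: 9/11
  2 → 4: 9/12
  4 → 5: 9/17
  5 → 9: 9/17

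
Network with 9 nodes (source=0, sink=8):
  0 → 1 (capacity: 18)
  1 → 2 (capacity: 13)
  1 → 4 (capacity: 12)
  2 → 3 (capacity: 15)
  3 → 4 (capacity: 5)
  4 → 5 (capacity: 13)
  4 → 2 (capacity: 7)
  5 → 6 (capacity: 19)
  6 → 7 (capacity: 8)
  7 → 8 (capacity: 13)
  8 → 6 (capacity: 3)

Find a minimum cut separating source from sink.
Min cut value = 8, edges: (6,7)

Min cut value: 8
Partition: S = [0, 1, 2, 3, 4, 5, 6], T = [7, 8]
Cut edges: (6,7)

By max-flow min-cut theorem, max flow = min cut = 8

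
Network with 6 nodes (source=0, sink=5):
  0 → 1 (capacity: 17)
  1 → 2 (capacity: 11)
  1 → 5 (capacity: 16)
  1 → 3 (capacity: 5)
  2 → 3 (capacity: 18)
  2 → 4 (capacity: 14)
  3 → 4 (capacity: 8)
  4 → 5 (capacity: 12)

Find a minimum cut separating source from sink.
Min cut value = 17, edges: (0,1)

Min cut value: 17
Partition: S = [0], T = [1, 2, 3, 4, 5]
Cut edges: (0,1)

By max-flow min-cut theorem, max flow = min cut = 17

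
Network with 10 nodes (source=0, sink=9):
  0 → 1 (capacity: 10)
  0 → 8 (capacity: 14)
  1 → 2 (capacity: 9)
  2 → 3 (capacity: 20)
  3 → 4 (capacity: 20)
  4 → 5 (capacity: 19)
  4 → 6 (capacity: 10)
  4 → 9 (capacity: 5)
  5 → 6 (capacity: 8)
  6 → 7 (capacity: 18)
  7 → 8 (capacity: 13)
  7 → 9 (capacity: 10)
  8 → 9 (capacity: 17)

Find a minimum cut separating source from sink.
Min cut value = 23, edges: (0,8), (1,2)

Min cut value: 23
Partition: S = [0, 1], T = [2, 3, 4, 5, 6, 7, 8, 9]
Cut edges: (0,8), (1,2)

By max-flow min-cut theorem, max flow = min cut = 23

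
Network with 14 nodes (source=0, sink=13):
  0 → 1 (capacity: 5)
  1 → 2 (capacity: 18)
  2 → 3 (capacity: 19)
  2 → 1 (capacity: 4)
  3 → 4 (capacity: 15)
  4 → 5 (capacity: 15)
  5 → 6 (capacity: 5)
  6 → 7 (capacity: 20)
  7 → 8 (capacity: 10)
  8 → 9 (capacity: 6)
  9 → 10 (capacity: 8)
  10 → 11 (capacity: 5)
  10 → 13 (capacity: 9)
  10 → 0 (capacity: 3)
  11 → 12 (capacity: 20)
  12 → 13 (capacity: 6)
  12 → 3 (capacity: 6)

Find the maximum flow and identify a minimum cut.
Max flow = 5, Min cut edges: (5,6)

Maximum flow: 5
Minimum cut: (5,6)
Partition: S = [0, 1, 2, 3, 4, 5], T = [6, 7, 8, 9, 10, 11, 12, 13]

Max-flow min-cut theorem verified: both equal 5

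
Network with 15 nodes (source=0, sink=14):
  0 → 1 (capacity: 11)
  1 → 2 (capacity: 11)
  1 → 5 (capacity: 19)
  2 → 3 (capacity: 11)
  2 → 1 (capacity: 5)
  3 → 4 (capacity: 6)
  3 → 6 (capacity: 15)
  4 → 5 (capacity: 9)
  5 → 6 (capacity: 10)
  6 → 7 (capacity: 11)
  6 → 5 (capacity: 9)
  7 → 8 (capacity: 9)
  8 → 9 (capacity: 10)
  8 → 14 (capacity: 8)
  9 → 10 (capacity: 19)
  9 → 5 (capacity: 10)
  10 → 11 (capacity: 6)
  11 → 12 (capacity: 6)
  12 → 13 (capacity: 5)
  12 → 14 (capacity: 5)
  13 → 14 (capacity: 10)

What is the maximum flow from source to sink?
Maximum flow = 9

Max flow: 9

Flow assignment:
  0 → 1: 9/11
  1 → 5: 9/19
  5 → 6: 9/10
  6 → 7: 9/11
  7 → 8: 9/9
  8 → 9: 1/10
  8 → 14: 8/8
  9 → 10: 1/19
  10 → 11: 1/6
  11 → 12: 1/6
  12 → 14: 1/5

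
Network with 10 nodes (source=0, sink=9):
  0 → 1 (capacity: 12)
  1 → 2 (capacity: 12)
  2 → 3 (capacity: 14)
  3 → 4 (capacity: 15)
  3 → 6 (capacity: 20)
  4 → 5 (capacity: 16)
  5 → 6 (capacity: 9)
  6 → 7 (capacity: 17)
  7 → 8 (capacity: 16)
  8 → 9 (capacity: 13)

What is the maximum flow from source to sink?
Maximum flow = 12

Max flow: 12

Flow assignment:
  0 → 1: 12/12
  1 → 2: 12/12
  2 → 3: 12/14
  3 → 6: 12/20
  6 → 7: 12/17
  7 → 8: 12/16
  8 → 9: 12/13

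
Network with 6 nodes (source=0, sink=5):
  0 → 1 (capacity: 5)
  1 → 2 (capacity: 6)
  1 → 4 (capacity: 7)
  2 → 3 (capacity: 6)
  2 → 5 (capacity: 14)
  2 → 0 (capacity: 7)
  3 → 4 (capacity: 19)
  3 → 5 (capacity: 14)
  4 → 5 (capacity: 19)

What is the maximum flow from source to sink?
Maximum flow = 5

Max flow: 5

Flow assignment:
  0 → 1: 5/5
  1 → 2: 5/6
  2 → 5: 5/14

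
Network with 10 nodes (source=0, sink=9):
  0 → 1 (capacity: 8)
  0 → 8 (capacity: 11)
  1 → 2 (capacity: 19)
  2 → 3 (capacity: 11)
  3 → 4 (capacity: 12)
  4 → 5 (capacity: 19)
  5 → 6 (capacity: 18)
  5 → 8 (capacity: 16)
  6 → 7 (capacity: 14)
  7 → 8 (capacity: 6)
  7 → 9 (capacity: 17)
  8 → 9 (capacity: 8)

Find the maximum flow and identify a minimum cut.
Max flow = 16, Min cut edges: (0,1), (8,9)

Maximum flow: 16
Minimum cut: (0,1), (8,9)
Partition: S = [0, 8], T = [1, 2, 3, 4, 5, 6, 7, 9]

Max-flow min-cut theorem verified: both equal 16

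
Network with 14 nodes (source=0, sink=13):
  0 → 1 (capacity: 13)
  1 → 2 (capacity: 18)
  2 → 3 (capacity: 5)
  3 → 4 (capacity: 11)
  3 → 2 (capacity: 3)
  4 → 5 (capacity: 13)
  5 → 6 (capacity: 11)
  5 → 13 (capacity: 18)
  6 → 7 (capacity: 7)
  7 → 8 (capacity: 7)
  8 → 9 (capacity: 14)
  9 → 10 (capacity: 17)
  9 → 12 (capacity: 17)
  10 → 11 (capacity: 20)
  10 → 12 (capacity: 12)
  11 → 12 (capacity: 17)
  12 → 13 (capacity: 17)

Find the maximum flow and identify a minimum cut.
Max flow = 5, Min cut edges: (2,3)

Maximum flow: 5
Minimum cut: (2,3)
Partition: S = [0, 1, 2], T = [3, 4, 5, 6, 7, 8, 9, 10, 11, 12, 13]

Max-flow min-cut theorem verified: both equal 5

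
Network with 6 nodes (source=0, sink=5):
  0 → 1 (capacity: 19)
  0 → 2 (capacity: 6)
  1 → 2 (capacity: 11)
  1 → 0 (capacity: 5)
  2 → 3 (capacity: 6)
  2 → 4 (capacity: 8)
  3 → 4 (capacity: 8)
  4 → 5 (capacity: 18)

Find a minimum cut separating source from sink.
Min cut value = 14, edges: (2,3), (2,4)

Min cut value: 14
Partition: S = [0, 1, 2], T = [3, 4, 5]
Cut edges: (2,3), (2,4)

By max-flow min-cut theorem, max flow = min cut = 14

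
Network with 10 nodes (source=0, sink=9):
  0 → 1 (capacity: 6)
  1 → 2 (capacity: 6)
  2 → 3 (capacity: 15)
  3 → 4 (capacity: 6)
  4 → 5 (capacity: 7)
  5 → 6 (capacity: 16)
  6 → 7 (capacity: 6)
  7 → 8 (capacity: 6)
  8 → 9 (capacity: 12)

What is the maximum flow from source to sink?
Maximum flow = 6

Max flow: 6

Flow assignment:
  0 → 1: 6/6
  1 → 2: 6/6
  2 → 3: 6/15
  3 → 4: 6/6
  4 → 5: 6/7
  5 → 6: 6/16
  6 → 7: 6/6
  7 → 8: 6/6
  8 → 9: 6/12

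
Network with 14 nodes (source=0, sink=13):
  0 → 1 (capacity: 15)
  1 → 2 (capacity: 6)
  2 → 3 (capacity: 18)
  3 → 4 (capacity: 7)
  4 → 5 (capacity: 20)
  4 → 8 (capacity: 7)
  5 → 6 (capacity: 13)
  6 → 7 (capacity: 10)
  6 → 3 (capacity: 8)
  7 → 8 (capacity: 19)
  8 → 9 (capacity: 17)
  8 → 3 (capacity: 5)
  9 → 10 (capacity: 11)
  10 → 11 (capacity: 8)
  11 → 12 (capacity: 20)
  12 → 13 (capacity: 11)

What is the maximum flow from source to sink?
Maximum flow = 6

Max flow: 6

Flow assignment:
  0 → 1: 6/15
  1 → 2: 6/6
  2 → 3: 6/18
  3 → 4: 6/7
  4 → 8: 6/7
  8 → 9: 6/17
  9 → 10: 6/11
  10 → 11: 6/8
  11 → 12: 6/20
  12 → 13: 6/11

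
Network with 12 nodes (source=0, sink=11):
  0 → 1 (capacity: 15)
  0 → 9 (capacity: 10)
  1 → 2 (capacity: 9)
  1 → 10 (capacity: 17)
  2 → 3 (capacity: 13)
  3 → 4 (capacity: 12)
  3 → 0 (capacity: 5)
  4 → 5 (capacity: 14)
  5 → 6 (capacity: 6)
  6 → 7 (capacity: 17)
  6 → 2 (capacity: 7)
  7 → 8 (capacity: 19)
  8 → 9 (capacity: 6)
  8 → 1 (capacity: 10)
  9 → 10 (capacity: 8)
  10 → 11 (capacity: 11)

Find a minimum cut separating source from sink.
Min cut value = 11, edges: (10,11)

Min cut value: 11
Partition: S = [0, 1, 2, 3, 4, 5, 6, 7, 8, 9, 10], T = [11]
Cut edges: (10,11)

By max-flow min-cut theorem, max flow = min cut = 11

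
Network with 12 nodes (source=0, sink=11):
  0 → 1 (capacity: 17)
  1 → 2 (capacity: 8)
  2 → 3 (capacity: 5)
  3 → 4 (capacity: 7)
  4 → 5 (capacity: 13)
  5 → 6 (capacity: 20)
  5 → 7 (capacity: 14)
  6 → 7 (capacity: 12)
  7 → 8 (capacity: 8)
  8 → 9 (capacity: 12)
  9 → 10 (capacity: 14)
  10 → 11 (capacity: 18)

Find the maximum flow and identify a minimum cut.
Max flow = 5, Min cut edges: (2,3)

Maximum flow: 5
Minimum cut: (2,3)
Partition: S = [0, 1, 2], T = [3, 4, 5, 6, 7, 8, 9, 10, 11]

Max-flow min-cut theorem verified: both equal 5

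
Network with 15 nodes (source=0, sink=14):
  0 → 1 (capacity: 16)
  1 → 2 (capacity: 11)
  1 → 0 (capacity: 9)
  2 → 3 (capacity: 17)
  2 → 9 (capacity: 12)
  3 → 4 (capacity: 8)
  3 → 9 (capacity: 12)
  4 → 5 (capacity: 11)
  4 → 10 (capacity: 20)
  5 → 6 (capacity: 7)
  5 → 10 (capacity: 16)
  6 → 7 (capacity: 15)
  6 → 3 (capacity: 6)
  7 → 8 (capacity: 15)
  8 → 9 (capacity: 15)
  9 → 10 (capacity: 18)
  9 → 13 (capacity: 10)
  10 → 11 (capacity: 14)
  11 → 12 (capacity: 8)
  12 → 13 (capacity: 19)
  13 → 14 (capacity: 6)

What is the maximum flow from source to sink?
Maximum flow = 6

Max flow: 6

Flow assignment:
  0 → 1: 6/16
  1 → 2: 6/11
  2 → 9: 6/12
  9 → 10: 1/18
  9 → 13: 5/10
  10 → 11: 1/14
  11 → 12: 1/8
  12 → 13: 1/19
  13 → 14: 6/6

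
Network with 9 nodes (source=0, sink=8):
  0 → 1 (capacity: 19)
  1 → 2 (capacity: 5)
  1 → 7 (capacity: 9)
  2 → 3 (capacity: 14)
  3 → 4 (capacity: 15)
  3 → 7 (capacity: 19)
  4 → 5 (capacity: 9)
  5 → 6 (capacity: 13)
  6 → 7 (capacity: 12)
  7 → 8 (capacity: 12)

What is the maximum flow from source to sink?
Maximum flow = 12

Max flow: 12

Flow assignment:
  0 → 1: 12/19
  1 → 2: 5/5
  1 → 7: 7/9
  2 → 3: 5/14
  3 → 7: 5/19
  7 → 8: 12/12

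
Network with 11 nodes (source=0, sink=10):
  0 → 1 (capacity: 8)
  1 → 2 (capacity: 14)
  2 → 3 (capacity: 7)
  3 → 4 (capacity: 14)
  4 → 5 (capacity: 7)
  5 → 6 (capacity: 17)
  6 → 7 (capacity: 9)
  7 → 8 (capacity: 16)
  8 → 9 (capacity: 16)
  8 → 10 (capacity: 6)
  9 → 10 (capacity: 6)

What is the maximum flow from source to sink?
Maximum flow = 7

Max flow: 7

Flow assignment:
  0 → 1: 7/8
  1 → 2: 7/14
  2 → 3: 7/7
  3 → 4: 7/14
  4 → 5: 7/7
  5 → 6: 7/17
  6 → 7: 7/9
  7 → 8: 7/16
  8 → 9: 1/16
  8 → 10: 6/6
  9 → 10: 1/6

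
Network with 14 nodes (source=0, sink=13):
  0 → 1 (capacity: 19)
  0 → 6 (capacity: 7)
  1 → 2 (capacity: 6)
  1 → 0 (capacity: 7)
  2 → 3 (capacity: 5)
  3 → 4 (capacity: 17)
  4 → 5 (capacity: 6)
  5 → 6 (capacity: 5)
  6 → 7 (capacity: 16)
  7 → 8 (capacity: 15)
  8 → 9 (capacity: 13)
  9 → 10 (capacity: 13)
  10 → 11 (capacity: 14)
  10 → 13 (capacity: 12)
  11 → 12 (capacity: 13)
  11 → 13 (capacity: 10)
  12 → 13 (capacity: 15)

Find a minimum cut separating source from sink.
Min cut value = 12, edges: (0,6), (5,6)

Min cut value: 12
Partition: S = [0, 1, 2, 3, 4, 5], T = [6, 7, 8, 9, 10, 11, 12, 13]
Cut edges: (0,6), (5,6)

By max-flow min-cut theorem, max flow = min cut = 12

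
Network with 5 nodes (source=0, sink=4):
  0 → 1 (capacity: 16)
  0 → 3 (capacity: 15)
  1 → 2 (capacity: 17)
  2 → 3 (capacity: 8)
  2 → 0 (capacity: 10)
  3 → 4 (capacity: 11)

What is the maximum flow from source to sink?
Maximum flow = 11

Max flow: 11

Flow assignment:
  0 → 1: 16/16
  0 → 3: 3/15
  1 → 2: 16/17
  2 → 3: 8/8
  2 → 0: 8/10
  3 → 4: 11/11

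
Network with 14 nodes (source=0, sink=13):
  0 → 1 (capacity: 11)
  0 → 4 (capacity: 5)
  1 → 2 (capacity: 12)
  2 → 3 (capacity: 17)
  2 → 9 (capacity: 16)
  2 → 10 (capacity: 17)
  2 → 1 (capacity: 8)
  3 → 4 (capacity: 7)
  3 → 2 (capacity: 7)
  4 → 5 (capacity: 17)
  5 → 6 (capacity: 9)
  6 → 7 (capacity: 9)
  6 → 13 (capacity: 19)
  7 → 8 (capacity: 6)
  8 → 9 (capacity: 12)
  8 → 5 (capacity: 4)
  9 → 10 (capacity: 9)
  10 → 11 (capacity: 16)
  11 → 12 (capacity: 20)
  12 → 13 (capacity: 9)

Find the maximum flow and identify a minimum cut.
Max flow = 16, Min cut edges: (0,1), (0,4)

Maximum flow: 16
Minimum cut: (0,1), (0,4)
Partition: S = [0], T = [1, 2, 3, 4, 5, 6, 7, 8, 9, 10, 11, 12, 13]

Max-flow min-cut theorem verified: both equal 16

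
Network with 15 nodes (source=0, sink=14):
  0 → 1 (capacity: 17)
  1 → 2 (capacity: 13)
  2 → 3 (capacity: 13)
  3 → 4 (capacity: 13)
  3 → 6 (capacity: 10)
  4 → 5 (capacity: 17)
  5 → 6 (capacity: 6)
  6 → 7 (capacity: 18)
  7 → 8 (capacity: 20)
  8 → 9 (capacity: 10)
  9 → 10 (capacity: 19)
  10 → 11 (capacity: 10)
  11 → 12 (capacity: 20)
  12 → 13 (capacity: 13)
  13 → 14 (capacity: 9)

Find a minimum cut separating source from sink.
Min cut value = 9, edges: (13,14)

Min cut value: 9
Partition: S = [0, 1, 2, 3, 4, 5, 6, 7, 8, 9, 10, 11, 12, 13], T = [14]
Cut edges: (13,14)

By max-flow min-cut theorem, max flow = min cut = 9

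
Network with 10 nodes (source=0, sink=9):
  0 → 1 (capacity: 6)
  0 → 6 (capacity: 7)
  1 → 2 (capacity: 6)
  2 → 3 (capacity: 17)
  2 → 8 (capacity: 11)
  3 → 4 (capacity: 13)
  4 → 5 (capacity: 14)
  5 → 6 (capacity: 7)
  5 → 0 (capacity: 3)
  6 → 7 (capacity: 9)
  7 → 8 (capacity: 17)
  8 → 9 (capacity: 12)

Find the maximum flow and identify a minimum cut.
Max flow = 12, Min cut edges: (8,9)

Maximum flow: 12
Minimum cut: (8,9)
Partition: S = [0, 1, 2, 3, 4, 5, 6, 7, 8], T = [9]

Max-flow min-cut theorem verified: both equal 12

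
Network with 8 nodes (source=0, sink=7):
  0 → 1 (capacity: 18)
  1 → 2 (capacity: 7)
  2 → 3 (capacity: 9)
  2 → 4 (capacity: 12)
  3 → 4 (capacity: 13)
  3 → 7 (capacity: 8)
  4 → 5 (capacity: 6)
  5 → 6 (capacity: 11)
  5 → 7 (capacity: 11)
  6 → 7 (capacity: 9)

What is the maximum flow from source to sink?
Maximum flow = 7

Max flow: 7

Flow assignment:
  0 → 1: 7/18
  1 → 2: 7/7
  2 → 3: 7/9
  3 → 7: 7/8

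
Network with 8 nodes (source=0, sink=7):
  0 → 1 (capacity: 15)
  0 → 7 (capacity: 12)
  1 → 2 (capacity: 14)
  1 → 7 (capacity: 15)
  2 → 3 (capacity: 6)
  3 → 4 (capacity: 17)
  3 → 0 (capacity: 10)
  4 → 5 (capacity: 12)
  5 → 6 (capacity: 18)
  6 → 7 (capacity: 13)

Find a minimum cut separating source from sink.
Min cut value = 27, edges: (0,1), (0,7)

Min cut value: 27
Partition: S = [0], T = [1, 2, 3, 4, 5, 6, 7]
Cut edges: (0,1), (0,7)

By max-flow min-cut theorem, max flow = min cut = 27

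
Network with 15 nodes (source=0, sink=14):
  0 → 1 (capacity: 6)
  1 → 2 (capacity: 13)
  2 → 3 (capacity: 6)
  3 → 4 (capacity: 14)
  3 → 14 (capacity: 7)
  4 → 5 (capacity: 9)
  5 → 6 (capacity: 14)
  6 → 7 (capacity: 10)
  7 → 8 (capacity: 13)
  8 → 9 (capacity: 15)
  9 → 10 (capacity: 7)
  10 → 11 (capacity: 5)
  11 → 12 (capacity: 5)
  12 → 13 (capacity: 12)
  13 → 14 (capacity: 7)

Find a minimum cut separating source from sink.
Min cut value = 6, edges: (2,3)

Min cut value: 6
Partition: S = [0, 1, 2], T = [3, 4, 5, 6, 7, 8, 9, 10, 11, 12, 13, 14]
Cut edges: (2,3)

By max-flow min-cut theorem, max flow = min cut = 6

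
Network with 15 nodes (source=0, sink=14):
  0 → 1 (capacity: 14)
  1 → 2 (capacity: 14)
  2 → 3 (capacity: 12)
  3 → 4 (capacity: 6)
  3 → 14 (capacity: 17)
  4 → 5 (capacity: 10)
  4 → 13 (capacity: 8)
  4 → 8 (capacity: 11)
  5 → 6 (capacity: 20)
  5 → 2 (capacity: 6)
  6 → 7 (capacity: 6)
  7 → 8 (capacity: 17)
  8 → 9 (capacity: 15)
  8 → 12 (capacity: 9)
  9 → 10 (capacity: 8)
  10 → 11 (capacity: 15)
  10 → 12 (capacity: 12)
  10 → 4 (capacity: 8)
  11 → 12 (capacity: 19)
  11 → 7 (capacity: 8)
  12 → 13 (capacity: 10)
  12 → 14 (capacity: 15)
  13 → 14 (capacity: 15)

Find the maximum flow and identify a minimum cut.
Max flow = 12, Min cut edges: (2,3)

Maximum flow: 12
Minimum cut: (2,3)
Partition: S = [0, 1, 2], T = [3, 4, 5, 6, 7, 8, 9, 10, 11, 12, 13, 14]

Max-flow min-cut theorem verified: both equal 12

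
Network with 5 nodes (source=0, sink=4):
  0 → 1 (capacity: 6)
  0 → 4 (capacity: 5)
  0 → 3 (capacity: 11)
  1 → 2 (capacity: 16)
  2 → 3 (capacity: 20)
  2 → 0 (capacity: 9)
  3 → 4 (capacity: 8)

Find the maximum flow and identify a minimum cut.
Max flow = 13, Min cut edges: (0,4), (3,4)

Maximum flow: 13
Minimum cut: (0,4), (3,4)
Partition: S = [0, 1, 2, 3], T = [4]

Max-flow min-cut theorem verified: both equal 13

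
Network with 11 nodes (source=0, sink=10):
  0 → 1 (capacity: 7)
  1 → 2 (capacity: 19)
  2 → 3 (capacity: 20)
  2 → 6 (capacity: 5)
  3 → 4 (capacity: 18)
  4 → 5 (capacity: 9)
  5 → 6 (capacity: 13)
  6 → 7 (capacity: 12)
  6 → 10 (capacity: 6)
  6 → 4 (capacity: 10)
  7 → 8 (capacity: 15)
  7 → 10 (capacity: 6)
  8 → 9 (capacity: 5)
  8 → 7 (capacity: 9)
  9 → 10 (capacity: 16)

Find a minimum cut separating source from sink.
Min cut value = 7, edges: (0,1)

Min cut value: 7
Partition: S = [0], T = [1, 2, 3, 4, 5, 6, 7, 8, 9, 10]
Cut edges: (0,1)

By max-flow min-cut theorem, max flow = min cut = 7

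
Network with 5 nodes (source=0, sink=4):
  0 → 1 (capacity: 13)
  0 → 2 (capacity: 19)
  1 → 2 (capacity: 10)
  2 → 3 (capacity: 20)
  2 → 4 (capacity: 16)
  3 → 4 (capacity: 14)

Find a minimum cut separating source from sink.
Min cut value = 29, edges: (0,2), (1,2)

Min cut value: 29
Partition: S = [0, 1], T = [2, 3, 4]
Cut edges: (0,2), (1,2)

By max-flow min-cut theorem, max flow = min cut = 29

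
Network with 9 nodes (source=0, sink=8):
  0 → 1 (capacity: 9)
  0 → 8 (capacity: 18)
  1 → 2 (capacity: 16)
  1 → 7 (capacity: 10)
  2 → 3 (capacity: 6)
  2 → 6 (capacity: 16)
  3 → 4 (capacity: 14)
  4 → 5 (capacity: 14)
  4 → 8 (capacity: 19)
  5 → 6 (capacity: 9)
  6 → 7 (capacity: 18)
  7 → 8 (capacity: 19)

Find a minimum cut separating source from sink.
Min cut value = 27, edges: (0,1), (0,8)

Min cut value: 27
Partition: S = [0], T = [1, 2, 3, 4, 5, 6, 7, 8]
Cut edges: (0,1), (0,8)

By max-flow min-cut theorem, max flow = min cut = 27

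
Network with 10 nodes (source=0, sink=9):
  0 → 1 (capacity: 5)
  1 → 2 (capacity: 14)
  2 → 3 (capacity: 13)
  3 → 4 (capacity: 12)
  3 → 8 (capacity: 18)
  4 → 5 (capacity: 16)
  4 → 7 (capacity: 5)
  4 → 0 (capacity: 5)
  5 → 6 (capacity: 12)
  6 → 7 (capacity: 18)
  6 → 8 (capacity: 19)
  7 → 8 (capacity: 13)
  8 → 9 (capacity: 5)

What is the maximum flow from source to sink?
Maximum flow = 5

Max flow: 5

Flow assignment:
  0 → 1: 5/5
  1 → 2: 5/14
  2 → 3: 5/13
  3 → 8: 5/18
  8 → 9: 5/5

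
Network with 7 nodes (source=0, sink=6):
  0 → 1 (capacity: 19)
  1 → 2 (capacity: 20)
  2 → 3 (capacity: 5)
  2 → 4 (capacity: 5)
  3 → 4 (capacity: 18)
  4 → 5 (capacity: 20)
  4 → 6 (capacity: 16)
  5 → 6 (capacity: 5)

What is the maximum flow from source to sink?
Maximum flow = 10

Max flow: 10

Flow assignment:
  0 → 1: 10/19
  1 → 2: 10/20
  2 → 3: 5/5
  2 → 4: 5/5
  3 → 4: 5/18
  4 → 6: 10/16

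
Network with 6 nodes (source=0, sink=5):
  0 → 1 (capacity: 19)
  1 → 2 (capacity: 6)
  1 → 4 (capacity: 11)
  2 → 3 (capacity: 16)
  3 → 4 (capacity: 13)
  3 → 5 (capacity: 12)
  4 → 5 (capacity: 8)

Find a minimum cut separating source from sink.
Min cut value = 14, edges: (1,2), (4,5)

Min cut value: 14
Partition: S = [0, 1, 4], T = [2, 3, 5]
Cut edges: (1,2), (4,5)

By max-flow min-cut theorem, max flow = min cut = 14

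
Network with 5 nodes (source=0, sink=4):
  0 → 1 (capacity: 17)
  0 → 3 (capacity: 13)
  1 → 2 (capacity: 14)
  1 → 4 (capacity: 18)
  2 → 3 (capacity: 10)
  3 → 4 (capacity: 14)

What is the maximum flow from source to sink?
Maximum flow = 30

Max flow: 30

Flow assignment:
  0 → 1: 17/17
  0 → 3: 13/13
  1 → 4: 17/18
  3 → 4: 13/14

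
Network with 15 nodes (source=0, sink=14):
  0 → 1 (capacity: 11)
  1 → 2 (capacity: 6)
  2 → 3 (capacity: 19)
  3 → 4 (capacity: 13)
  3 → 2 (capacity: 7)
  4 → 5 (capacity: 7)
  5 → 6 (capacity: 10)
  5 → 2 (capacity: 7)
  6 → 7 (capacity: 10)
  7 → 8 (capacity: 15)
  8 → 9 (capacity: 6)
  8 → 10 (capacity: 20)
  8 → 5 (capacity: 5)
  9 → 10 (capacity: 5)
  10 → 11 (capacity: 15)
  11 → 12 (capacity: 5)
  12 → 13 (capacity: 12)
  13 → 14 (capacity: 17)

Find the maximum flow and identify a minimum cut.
Max flow = 5, Min cut edges: (11,12)

Maximum flow: 5
Minimum cut: (11,12)
Partition: S = [0, 1, 2, 3, 4, 5, 6, 7, 8, 9, 10, 11], T = [12, 13, 14]

Max-flow min-cut theorem verified: both equal 5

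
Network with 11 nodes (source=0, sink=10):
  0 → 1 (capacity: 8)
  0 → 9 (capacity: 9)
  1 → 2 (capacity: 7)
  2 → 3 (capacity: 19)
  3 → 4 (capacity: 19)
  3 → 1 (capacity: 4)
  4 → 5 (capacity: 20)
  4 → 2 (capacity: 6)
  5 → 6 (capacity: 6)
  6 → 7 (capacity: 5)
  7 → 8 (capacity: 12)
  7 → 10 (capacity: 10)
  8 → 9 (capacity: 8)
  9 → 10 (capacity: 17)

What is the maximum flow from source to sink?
Maximum flow = 14

Max flow: 14

Flow assignment:
  0 → 1: 5/8
  0 → 9: 9/9
  1 → 2: 5/7
  2 → 3: 7/19
  3 → 4: 7/19
  4 → 5: 5/20
  4 → 2: 2/6
  5 → 6: 5/6
  6 → 7: 5/5
  7 → 10: 5/10
  9 → 10: 9/17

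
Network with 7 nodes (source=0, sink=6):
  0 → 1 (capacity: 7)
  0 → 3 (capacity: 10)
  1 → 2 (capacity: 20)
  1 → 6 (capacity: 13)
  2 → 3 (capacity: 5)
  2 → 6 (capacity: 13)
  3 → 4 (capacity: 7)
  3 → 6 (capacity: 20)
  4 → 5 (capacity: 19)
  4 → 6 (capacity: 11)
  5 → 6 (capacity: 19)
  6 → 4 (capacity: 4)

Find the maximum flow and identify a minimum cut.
Max flow = 17, Min cut edges: (0,1), (0,3)

Maximum flow: 17
Minimum cut: (0,1), (0,3)
Partition: S = [0], T = [1, 2, 3, 4, 5, 6]

Max-flow min-cut theorem verified: both equal 17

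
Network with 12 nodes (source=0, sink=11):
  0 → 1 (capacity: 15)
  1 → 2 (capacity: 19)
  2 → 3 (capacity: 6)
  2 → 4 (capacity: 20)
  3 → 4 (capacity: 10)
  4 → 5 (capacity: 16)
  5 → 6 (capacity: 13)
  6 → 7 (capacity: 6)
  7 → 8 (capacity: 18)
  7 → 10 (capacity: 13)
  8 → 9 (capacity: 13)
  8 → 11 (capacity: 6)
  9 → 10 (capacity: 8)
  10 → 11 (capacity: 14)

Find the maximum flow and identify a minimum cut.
Max flow = 6, Min cut edges: (6,7)

Maximum flow: 6
Minimum cut: (6,7)
Partition: S = [0, 1, 2, 3, 4, 5, 6], T = [7, 8, 9, 10, 11]

Max-flow min-cut theorem verified: both equal 6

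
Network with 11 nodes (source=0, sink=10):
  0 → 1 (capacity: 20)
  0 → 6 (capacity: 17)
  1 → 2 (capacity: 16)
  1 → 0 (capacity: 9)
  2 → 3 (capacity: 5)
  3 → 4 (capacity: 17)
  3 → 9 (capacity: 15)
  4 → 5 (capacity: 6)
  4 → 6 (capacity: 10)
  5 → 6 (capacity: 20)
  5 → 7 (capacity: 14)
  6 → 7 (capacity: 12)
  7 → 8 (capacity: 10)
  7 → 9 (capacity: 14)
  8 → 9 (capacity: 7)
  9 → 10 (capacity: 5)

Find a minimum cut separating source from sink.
Min cut value = 5, edges: (9,10)

Min cut value: 5
Partition: S = [0, 1, 2, 3, 4, 5, 6, 7, 8, 9], T = [10]
Cut edges: (9,10)

By max-flow min-cut theorem, max flow = min cut = 5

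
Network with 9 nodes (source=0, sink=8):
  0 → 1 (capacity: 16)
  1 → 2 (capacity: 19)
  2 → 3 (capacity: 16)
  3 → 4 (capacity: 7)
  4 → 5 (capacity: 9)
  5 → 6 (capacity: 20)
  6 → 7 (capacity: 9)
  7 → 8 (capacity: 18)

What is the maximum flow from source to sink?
Maximum flow = 7

Max flow: 7

Flow assignment:
  0 → 1: 7/16
  1 → 2: 7/19
  2 → 3: 7/16
  3 → 4: 7/7
  4 → 5: 7/9
  5 → 6: 7/20
  6 → 7: 7/9
  7 → 8: 7/18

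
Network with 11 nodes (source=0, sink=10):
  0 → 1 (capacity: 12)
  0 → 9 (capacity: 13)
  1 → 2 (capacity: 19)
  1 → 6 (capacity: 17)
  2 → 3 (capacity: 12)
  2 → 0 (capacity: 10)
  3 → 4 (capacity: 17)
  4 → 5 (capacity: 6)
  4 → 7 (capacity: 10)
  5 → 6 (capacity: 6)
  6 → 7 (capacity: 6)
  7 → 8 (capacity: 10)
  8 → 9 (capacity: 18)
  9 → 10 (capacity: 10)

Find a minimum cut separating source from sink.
Min cut value = 10, edges: (9,10)

Min cut value: 10
Partition: S = [0, 1, 2, 3, 4, 5, 6, 7, 8, 9], T = [10]
Cut edges: (9,10)

By max-flow min-cut theorem, max flow = min cut = 10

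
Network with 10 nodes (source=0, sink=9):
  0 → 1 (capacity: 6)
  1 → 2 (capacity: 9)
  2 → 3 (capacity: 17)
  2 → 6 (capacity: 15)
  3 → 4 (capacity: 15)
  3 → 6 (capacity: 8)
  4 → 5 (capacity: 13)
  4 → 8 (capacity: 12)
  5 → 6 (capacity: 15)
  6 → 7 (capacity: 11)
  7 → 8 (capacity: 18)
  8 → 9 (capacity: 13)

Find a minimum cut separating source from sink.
Min cut value = 6, edges: (0,1)

Min cut value: 6
Partition: S = [0], T = [1, 2, 3, 4, 5, 6, 7, 8, 9]
Cut edges: (0,1)

By max-flow min-cut theorem, max flow = min cut = 6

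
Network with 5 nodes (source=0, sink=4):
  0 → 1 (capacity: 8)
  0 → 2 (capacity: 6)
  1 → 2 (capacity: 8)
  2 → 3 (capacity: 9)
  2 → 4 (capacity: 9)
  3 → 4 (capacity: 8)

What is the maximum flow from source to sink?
Maximum flow = 14

Max flow: 14

Flow assignment:
  0 → 1: 8/8
  0 → 2: 6/6
  1 → 2: 8/8
  2 → 3: 5/9
  2 → 4: 9/9
  3 → 4: 5/8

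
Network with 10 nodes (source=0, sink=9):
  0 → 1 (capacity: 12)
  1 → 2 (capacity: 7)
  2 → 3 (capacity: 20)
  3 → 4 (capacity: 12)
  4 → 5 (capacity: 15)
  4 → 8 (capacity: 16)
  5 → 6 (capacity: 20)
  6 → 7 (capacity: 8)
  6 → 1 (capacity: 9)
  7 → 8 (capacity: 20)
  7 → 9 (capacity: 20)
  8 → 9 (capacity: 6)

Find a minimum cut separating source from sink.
Min cut value = 7, edges: (1,2)

Min cut value: 7
Partition: S = [0, 1], T = [2, 3, 4, 5, 6, 7, 8, 9]
Cut edges: (1,2)

By max-flow min-cut theorem, max flow = min cut = 7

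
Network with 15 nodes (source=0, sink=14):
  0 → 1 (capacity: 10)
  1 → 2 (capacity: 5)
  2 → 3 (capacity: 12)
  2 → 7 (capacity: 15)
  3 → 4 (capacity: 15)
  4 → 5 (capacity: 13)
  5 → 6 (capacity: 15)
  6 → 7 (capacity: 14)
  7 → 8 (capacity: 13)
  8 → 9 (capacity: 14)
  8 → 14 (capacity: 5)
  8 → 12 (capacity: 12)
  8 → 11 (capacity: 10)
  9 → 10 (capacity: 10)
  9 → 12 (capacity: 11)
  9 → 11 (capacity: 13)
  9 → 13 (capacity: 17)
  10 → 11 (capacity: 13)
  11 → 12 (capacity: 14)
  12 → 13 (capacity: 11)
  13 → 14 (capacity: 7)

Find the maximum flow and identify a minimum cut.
Max flow = 5, Min cut edges: (1,2)

Maximum flow: 5
Minimum cut: (1,2)
Partition: S = [0, 1], T = [2, 3, 4, 5, 6, 7, 8, 9, 10, 11, 12, 13, 14]

Max-flow min-cut theorem verified: both equal 5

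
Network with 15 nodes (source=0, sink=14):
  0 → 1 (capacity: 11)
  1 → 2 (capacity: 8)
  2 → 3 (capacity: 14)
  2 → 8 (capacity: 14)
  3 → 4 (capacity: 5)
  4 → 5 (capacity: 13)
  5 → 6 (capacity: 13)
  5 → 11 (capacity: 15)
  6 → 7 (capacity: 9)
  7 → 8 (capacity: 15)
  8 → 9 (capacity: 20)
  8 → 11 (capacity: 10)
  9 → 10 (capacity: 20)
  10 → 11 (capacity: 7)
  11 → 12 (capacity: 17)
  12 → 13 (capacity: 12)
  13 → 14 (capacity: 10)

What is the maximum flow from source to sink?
Maximum flow = 8

Max flow: 8

Flow assignment:
  0 → 1: 8/11
  1 → 2: 8/8
  2 → 8: 8/14
  8 → 11: 8/10
  11 → 12: 8/17
  12 → 13: 8/12
  13 → 14: 8/10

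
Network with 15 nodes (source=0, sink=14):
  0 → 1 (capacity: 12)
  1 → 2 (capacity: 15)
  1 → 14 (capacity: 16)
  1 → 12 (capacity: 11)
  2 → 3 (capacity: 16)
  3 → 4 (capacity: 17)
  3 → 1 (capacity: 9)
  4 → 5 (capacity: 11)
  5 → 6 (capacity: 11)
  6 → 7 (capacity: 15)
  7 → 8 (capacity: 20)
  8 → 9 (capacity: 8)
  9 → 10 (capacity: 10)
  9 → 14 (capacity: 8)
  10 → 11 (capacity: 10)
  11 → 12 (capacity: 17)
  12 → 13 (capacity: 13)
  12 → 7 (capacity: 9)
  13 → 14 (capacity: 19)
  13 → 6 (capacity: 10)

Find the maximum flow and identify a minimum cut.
Max flow = 12, Min cut edges: (0,1)

Maximum flow: 12
Minimum cut: (0,1)
Partition: S = [0], T = [1, 2, 3, 4, 5, 6, 7, 8, 9, 10, 11, 12, 13, 14]

Max-flow min-cut theorem verified: both equal 12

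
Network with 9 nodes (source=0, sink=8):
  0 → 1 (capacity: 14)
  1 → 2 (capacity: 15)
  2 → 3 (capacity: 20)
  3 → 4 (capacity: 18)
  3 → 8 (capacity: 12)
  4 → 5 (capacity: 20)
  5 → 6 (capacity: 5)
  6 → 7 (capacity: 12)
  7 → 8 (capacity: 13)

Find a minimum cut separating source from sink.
Min cut value = 14, edges: (0,1)

Min cut value: 14
Partition: S = [0], T = [1, 2, 3, 4, 5, 6, 7, 8]
Cut edges: (0,1)

By max-flow min-cut theorem, max flow = min cut = 14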